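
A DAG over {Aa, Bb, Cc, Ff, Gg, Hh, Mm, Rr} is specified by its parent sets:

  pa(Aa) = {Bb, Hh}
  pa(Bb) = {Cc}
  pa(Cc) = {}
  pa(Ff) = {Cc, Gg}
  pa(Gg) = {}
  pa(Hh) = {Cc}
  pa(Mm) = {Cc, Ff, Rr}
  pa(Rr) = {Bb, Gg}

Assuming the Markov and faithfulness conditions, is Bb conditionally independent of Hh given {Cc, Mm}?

6 paths connect Bb and Hh; each must be blocked for d-separation to hold:
Path 1: Bb ← Cc → Hh
  Cc is a fork here and Cc is conditioned on, so the path is blocked at Cc.
Path 2: Bb → Rr → Mm ← Cc → Hh
  Cc is a fork here and Cc is conditioned on, so the path is blocked at Cc.
Path 3: Bb → Rr → Mm ← Ff ← Cc → Hh
  Cc is a fork here and Cc is conditioned on, so the path is blocked at Cc.
Path 4: Bb → Rr ← Gg → Ff ← Cc → Hh
  Cc is a fork here and Cc is conditioned on, so the path is blocked at Cc.
Path 5: Bb → Rr ← Gg → Ff → Mm ← Cc → Hh
  Cc is a fork here and Cc is conditioned on, so the path is blocked at Cc.
Path 6: Bb → Aa ← Hh
  Aa is a collider here and neither Aa nor any of its descendants is conditioned on, so the collider stays closed — the path is blocked at Aa.
All paths are blocked; Bb ⊥ Hh | {Cc, Mm} holds.

Yes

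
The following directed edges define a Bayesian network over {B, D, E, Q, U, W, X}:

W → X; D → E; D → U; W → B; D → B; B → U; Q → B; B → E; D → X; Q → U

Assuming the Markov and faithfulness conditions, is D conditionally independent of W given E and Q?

There are 5 undirected paths between D and W; checking each against the conditioning set {E, Q}:
  1. D → B ← W — B:collider[open] ⇒ active
  2. D → X ← W — X:collider[blocks] ⇒ blocked
  3. D → E ← B ← W — E:collider[open]; B:chain[open] ⇒ active
  4. D → U ← Q → B ← W — U:collider[blocks]; Q:fork[blocks]; B:collider[open] ⇒ blocked
  5. D → U ← B ← W — U:collider[blocks]; B:chain[open] ⇒ blocked
Since the path D → B ← W is active, D and W are not d-separated given {E, Q}.

No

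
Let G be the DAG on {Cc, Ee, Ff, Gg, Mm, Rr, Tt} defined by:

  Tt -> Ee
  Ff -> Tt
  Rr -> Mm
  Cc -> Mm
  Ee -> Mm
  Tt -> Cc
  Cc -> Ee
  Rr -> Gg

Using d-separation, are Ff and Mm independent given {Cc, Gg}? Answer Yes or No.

No — Ff and Mm are not d-separated given {Cc, Gg}.

We examine all 4 paths between Ff and Mm:
Path 1: Ff → Tt → Cc → Mm
  Cc is a chain here and Cc is conditioned on, so the path is blocked at Cc.
Path 2: Ff → Tt → Cc → Ee → Mm
  Cc is a chain here and Cc is conditioned on, so the path is blocked at Cc.
Path 3: Ff → Tt → Ee ← Cc → Mm
  Ee is a collider here and neither Ee nor any of its descendants is conditioned on, so the collider stays closed — the path is blocked at Ee.
Path 4: Ff → Tt → Ee → Mm
  Tt is a chain and Tt is not conditioned on; Ee is a chain and Ee is not conditioned on — no node blocks this path, so it is active.
Since the path Ff → Tt → Ee → Mm is active, Ff and Mm are not d-separated given {Cc, Gg}.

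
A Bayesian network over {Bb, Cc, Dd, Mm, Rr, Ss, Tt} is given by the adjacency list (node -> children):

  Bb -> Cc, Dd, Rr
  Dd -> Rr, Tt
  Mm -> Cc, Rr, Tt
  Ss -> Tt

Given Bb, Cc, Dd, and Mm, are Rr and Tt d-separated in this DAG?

We examine all 6 paths between Rr and Tt:
Path 1: Rr ← Mm → Cc ← Bb → Dd → Tt
  Mm is a fork here and Mm is conditioned on, so the path is blocked at Mm.
Path 2: Rr ← Mm → Tt
  Mm is a fork here and Mm is conditioned on, so the path is blocked at Mm.
Path 3: Rr ← Dd → Tt
  Dd is a fork here and Dd is conditioned on, so the path is blocked at Dd.
Path 4: Rr ← Dd ← Bb → Cc ← Mm → Tt
  Dd is a chain here and Dd is conditioned on, so the path is blocked at Dd.
Path 5: Rr ← Bb → Cc ← Mm → Tt
  Bb is a fork here and Bb is conditioned on, so the path is blocked at Bb.
Path 6: Rr ← Bb → Dd → Tt
  Bb is a fork here and Bb is conditioned on, so the path is blocked at Bb.
Since every path is blocked, d-separation holds.

Yes — Rr and Tt are d-separated given {Bb, Cc, Dd, Mm}.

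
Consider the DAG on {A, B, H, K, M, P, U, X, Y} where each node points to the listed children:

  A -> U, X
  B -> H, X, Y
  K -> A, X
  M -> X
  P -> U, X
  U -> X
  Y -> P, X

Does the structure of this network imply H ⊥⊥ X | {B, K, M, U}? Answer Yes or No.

Enumerating the 6 paths from H to X and testing each for blocking by {B, K, M, U}:
Path 1: H ← B → X
  B is a fork here and B is conditioned on, so the path is blocked at B.
Path 2: H ← B → Y → X
  B is a fork here and B is conditioned on, so the path is blocked at B.
Path 3: H ← B → Y → P → X
  B is a fork here and B is conditioned on, so the path is blocked at B.
Path 4: H ← B → Y → P → U ← A ← K → X
  B is a fork here and B is conditioned on, so the path is blocked at B.
Path 5: H ← B → Y → P → U ← A → X
  B is a fork here and B is conditioned on, so the path is blocked at B.
Path 6: H ← B → Y → P → U → X
  B is a fork here and B is conditioned on, so the path is blocked at B.
Since every path is blocked, d-separation holds.

Yes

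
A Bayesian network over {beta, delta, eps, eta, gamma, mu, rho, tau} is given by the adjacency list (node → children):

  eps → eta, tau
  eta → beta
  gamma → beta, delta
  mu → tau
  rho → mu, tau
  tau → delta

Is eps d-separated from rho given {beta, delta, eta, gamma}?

4 paths connect eps and rho; each must be blocked for d-separation to hold:
  1. eps → tau ← rho — tau:collider[open] ⇒ active
  2. eps → tau ← mu ← rho — tau:collider[open]; mu:chain[open] ⇒ active
  3. eps → eta → beta ← gamma → delta ← tau ← rho — eta:chain[blocks]; beta:collider[open]; gamma:fork[blocks]; delta:collider[open]; tau:chain[open] ⇒ blocked
  4. eps → eta → beta ← gamma → delta ← tau ← mu ← rho — eta:chain[blocks]; beta:collider[open]; gamma:fork[blocks]; delta:collider[open]; tau:chain[open]; mu:chain[open] ⇒ blocked
Since the path eps → tau ← rho is active, eps and rho are not d-separated given {beta, delta, eta, gamma}.

No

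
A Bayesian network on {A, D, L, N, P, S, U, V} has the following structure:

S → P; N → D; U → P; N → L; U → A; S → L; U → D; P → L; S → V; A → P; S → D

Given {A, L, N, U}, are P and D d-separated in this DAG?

There are 6 undirected paths between P and D; checking each against the conditioning set {A, L, N, U}:
Path 1: P ← S → L ← N → D
  N is a fork here and N is conditioned on, so the path is blocked at N.
Path 2: P ← S → D
  S is a fork and S is not conditioned on — no node blocks this path, so it is active.
Path 3: P → L ← S → D
  L is a collider and L is conditioned on, which opens it; S is a fork and S is not conditioned on — no node blocks this path, so it is active.
Path 4: P → L ← N → D
  N is a fork here and N is conditioned on, so the path is blocked at N.
Path 5: P ← U → D
  U is a fork here and U is conditioned on, so the path is blocked at U.
Path 6: P ← A ← U → D
  A is a chain here and A is conditioned on, so the path is blocked at A.
Because an active path exists, P and D are not d-separated.

No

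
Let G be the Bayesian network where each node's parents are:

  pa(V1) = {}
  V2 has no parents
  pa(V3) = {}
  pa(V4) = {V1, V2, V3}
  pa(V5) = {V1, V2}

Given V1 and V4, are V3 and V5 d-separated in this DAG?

There are 2 undirected paths between V3 and V5; checking each against the conditioning set {V1, V4}:
Path 1: V3 → V4 ← V2 → V5
  V4 is a collider and V4 is conditioned on, which opens it; V2 is a fork and V2 is not conditioned on — no node blocks this path, so it is active.
Path 2: V3 → V4 ← V1 → V5
  V1 is a fork here and V1 is conditioned on, so the path is blocked at V1.
Because an active path exists, V3 and V5 are not d-separated.

No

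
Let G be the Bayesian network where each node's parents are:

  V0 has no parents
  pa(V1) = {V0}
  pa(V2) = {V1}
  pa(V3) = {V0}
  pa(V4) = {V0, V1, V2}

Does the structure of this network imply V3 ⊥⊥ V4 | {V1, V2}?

3 paths connect V3 and V4; each must be blocked for d-separation to hold:
  1. V3 ← V0 → V1 → V4 — V0:fork[open]; V1:chain[blocks] ⇒ blocked
  2. V3 ← V0 → V1 → V2 → V4 — V0:fork[open]; V1:chain[blocks]; V2:chain[blocks] ⇒ blocked
  3. V3 ← V0 → V4 — V0:fork[open] ⇒ active
Because an active path exists, V3 and V4 are not d-separated.

No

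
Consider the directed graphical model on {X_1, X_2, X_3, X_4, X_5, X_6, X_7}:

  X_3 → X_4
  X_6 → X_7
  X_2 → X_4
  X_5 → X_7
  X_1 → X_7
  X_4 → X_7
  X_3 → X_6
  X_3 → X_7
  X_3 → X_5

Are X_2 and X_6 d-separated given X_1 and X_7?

No — X_2 and X_6 are not d-separated given {X_1, X_7}.

6 paths connect X_2 and X_6; each must be blocked for d-separation to hold:
Path 1: X_2 → X_4 ← X_3 → X_5 → X_7 ← X_6
  X_4 is a collider and its descendant X_7 is conditioned on, which opens it; X_3 is a fork and X_3 is not conditioned on; X_5 is a chain and X_5 is not conditioned on; X_7 is a collider and X_7 is conditioned on, which opens it — no node blocks this path, so it is active.
Path 2: X_2 → X_4 ← X_3 → X_6
  X_4 is a collider and its descendant X_7 is conditioned on, which opens it; X_3 is a fork and X_3 is not conditioned on — no node blocks this path, so it is active.
Path 3: X_2 → X_4 ← X_3 → X_7 ← X_6
  X_4 is a collider and its descendant X_7 is conditioned on, which opens it; X_3 is a fork and X_3 is not conditioned on; X_7 is a collider and X_7 is conditioned on, which opens it — no node blocks this path, so it is active.
Path 4: X_2 → X_4 → X_7 ← X_3 → X_6
  X_4 is a chain and X_4 is not conditioned on; X_7 is a collider and X_7 is conditioned on, which opens it; X_3 is a fork and X_3 is not conditioned on — no node blocks this path, so it is active.
Path 5: X_2 → X_4 → X_7 ← X_5 ← X_3 → X_6
  X_4 is a chain and X_4 is not conditioned on; X_7 is a collider and X_7 is conditioned on, which opens it; X_5 is a chain and X_5 is not conditioned on; X_3 is a fork and X_3 is not conditioned on — no node blocks this path, so it is active.
Path 6: X_2 → X_4 → X_7 ← X_6
  X_4 is a chain and X_4 is not conditioned on; X_7 is a collider and X_7 is conditioned on, which opens it — no node blocks this path, so it is active.
Since the path X_2 → X_4 ← X_3 → X_5 → X_7 ← X_6 is active, X_2 and X_6 are not d-separated given {X_1, X_7}.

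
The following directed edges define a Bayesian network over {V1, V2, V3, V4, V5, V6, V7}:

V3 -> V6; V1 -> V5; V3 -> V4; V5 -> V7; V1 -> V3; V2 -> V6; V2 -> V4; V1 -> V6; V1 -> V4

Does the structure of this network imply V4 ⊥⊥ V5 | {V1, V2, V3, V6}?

We examine all 5 paths between V4 and V5:
Path 1: V4 ← V3 → V6 ← V1 → V5
  V3 is a fork here and V3 is conditioned on, so the path is blocked at V3.
Path 2: V4 ← V3 ← V1 → V5
  V3 is a chain here and V3 is conditioned on, so the path is blocked at V3.
Path 3: V4 ← V1 → V5
  V1 is a fork here and V1 is conditioned on, so the path is blocked at V1.
Path 4: V4 ← V2 → V6 ← V3 ← V1 → V5
  V2 is a fork here and V2 is conditioned on, so the path is blocked at V2.
Path 5: V4 ← V2 → V6 ← V1 → V5
  V2 is a fork here and V2 is conditioned on, so the path is blocked at V2.
Since every path is blocked, d-separation holds.

Yes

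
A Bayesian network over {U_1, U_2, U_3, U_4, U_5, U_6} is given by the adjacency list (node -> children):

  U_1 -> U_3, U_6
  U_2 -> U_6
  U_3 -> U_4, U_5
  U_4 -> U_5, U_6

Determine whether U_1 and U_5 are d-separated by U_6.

Enumerating the 4 paths from U_1 to U_5 and testing each for blocking by {U_6}:
  1. U_1 → U_6 ← U_4 → U_5 — U_6:collider[open]; U_4:fork[open] ⇒ active
  2. U_1 → U_6 ← U_4 ← U_3 → U_5 — U_6:collider[open]; U_4:chain[open]; U_3:fork[open] ⇒ active
  3. U_1 → U_3 → U_4 → U_5 — U_3:chain[open]; U_4:chain[open] ⇒ active
  4. U_1 → U_3 → U_5 — U_3:chain[open] ⇒ active
Since the path U_1 → U_6 ← U_4 → U_5 is active, U_1 and U_5 are not d-separated given {U_6}.

No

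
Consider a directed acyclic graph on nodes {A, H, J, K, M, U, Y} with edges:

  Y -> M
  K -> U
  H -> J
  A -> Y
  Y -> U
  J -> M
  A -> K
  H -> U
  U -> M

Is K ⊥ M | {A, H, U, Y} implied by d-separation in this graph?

We examine all 6 paths between K and M:
Path 1: K ← A → Y → M
  A is a fork here and A is conditioned on, so the path is blocked at A.
Path 2: K ← A → Y → U → M
  A is a fork here and A is conditioned on, so the path is blocked at A.
Path 3: K ← A → Y → U ← H → J → M
  A is a fork here and A is conditioned on, so the path is blocked at A.
Path 4: K → U → M
  U is a chain here and U is conditioned on, so the path is blocked at U.
Path 5: K → U ← Y → M
  Y is a fork here and Y is conditioned on, so the path is blocked at Y.
Path 6: K → U ← H → J → M
  H is a fork here and H is conditioned on, so the path is blocked at H.
Since every path is blocked, d-separation holds.

Yes — K and M are d-separated given {A, H, U, Y}.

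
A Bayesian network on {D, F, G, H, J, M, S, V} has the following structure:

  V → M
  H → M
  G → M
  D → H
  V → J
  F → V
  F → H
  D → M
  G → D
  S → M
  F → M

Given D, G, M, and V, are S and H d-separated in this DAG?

We examine all 5 paths between S and H:
Path 1: S → M ← G → D → H
  G is a fork here and G is conditioned on, so the path is blocked at G.
Path 2: S → M ← D → H
  D is a fork here and D is conditioned on, so the path is blocked at D.
Path 3: S → M ← H
  M is a collider and M is conditioned on, which opens it — no node blocks this path, so it is active.
Path 4: S → M ← V ← F → H
  V is a chain here and V is conditioned on, so the path is blocked at V.
Path 5: S → M ← F → H
  M is a collider and M is conditioned on, which opens it; F is a fork and F is not conditioned on — no node blocks this path, so it is active.
Since the path S → M ← H is active, S and H are not d-separated given {D, G, M, V}.

No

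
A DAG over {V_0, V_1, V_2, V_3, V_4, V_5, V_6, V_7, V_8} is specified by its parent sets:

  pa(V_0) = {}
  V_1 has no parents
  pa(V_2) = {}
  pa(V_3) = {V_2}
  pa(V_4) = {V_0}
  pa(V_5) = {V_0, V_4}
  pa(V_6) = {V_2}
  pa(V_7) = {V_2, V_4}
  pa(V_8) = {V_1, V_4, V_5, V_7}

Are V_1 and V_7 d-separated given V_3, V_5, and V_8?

4 paths connect V_1 and V_7; each must be blocked for d-separation to hold:
Path 1: V_1 → V_8 ← V_5 ← V_0 → V_4 → V_7
  V_5 is a chain here and V_5 is conditioned on, so the path is blocked at V_5.
Path 2: V_1 → V_8 ← V_5 ← V_4 → V_7
  V_5 is a chain here and V_5 is conditioned on, so the path is blocked at V_5.
Path 3: V_1 → V_8 ← V_7
  V_8 is a collider and V_8 is conditioned on, which opens it — no node blocks this path, so it is active.
Path 4: V_1 → V_8 ← V_4 → V_7
  V_8 is a collider and V_8 is conditioned on, which opens it; V_4 is a fork and V_4 is not conditioned on — no node blocks this path, so it is active.
Because an active path exists, V_1 and V_7 are not d-separated.

No — V_1 and V_7 are not d-separated given {V_3, V_5, V_8}.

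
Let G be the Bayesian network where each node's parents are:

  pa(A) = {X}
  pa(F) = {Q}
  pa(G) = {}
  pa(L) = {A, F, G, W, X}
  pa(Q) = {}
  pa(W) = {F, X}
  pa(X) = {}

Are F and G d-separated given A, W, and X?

We examine all 4 paths between F and G:
Path 1: F → L ← G
  L is a collider here and neither L nor any of its descendants is conditioned on, so the collider stays closed — the path is blocked at L.
Path 2: F → W → L ← G
  W is a chain here and W is conditioned on, so the path is blocked at W.
Path 3: F → W ← X → L ← G
  X is a fork here and X is conditioned on, so the path is blocked at X.
Path 4: F → W ← X → A → L ← G
  X is a fork here and X is conditioned on, so the path is blocked at X.
Every path is blocked, so F and G are d-separated given {A, W, X}.

Yes — F and G are d-separated given {A, W, X}.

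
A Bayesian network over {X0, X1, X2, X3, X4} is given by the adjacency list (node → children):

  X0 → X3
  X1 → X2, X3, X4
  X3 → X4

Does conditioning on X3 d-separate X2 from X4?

2 paths connect X2 and X4; each must be blocked for d-separation to hold:
Path 1: X2 ← X1 → X4
  X1 is a fork and X1 is not conditioned on — no node blocks this path, so it is active.
Path 2: X2 ← X1 → X3 → X4
  X3 is a chain here and X3 is conditioned on, so the path is blocked at X3.
Because an active path exists, X2 and X4 are not d-separated.

No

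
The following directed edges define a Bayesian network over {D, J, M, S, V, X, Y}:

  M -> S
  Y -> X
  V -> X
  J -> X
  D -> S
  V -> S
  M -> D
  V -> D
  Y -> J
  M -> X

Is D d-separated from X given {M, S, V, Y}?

Yes

There are 6 undirected paths between D and X; checking each against the conditioning set {M, S, V, Y}:
Path 1: D → S ← V → X
  V is a fork here and V is conditioned on, so the path is blocked at V.
Path 2: D → S ← M → X
  M is a fork here and M is conditioned on, so the path is blocked at M.
Path 3: D ← V → X
  V is a fork here and V is conditioned on, so the path is blocked at V.
Path 4: D ← V → S ← M → X
  V is a fork here and V is conditioned on, so the path is blocked at V.
Path 5: D ← M → X
  M is a fork here and M is conditioned on, so the path is blocked at M.
Path 6: D ← M → S ← V → X
  M is a fork here and M is conditioned on, so the path is blocked at M.
Since every path is blocked, d-separation holds.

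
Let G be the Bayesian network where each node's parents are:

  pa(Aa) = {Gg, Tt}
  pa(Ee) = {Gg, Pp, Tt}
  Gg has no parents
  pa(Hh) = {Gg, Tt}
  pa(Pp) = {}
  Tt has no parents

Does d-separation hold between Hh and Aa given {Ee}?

There are 4 undirected paths between Hh and Aa; checking each against the conditioning set {Ee}:
Path 1: Hh ← Gg → Ee ← Tt → Aa
  Gg is a fork and Gg is not conditioned on; Ee is a collider and Ee is conditioned on, which opens it; Tt is a fork and Tt is not conditioned on — no node blocks this path, so it is active.
Path 2: Hh ← Gg → Aa
  Gg is a fork and Gg is not conditioned on — no node blocks this path, so it is active.
Path 3: Hh ← Tt → Ee ← Gg → Aa
  Tt is a fork and Tt is not conditioned on; Ee is a collider and Ee is conditioned on, which opens it; Gg is a fork and Gg is not conditioned on — no node blocks this path, so it is active.
Path 4: Hh ← Tt → Aa
  Tt is a fork and Tt is not conditioned on — no node blocks this path, so it is active.
At least one path is unblocked, so d-separation fails.

No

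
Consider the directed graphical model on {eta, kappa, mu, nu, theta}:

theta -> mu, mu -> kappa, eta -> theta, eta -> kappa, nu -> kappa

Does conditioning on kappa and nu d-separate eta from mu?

There are 2 undirected paths between eta and mu; checking each against the conditioning set {kappa, nu}:
Path 1: eta → kappa ← mu
  kappa is a collider and kappa is conditioned on, which opens it — no node blocks this path, so it is active.
Path 2: eta → theta → mu
  theta is a chain and theta is not conditioned on — no node blocks this path, so it is active.
Because an active path exists, eta and mu are not d-separated.

No — eta and mu are not d-separated given {kappa, nu}.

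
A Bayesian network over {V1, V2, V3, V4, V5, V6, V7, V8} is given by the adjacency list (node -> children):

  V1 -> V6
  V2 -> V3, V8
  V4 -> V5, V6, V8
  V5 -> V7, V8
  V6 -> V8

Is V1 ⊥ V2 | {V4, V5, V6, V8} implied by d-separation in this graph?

Yes

3 paths connect V1 and V2; each must be blocked for d-separation to hold:
Path 1: V1 → V6 → V8 ← V2
  V6 is a chain here and V6 is conditioned on, so the path is blocked at V6.
Path 2: V1 → V6 ← V4 → V8 ← V2
  V4 is a fork here and V4 is conditioned on, so the path is blocked at V4.
Path 3: V1 → V6 ← V4 → V5 → V8 ← V2
  V4 is a fork here and V4 is conditioned on, so the path is blocked at V4.
All paths are blocked; V1 ⊥ V2 | {V4, V5, V6, V8} holds.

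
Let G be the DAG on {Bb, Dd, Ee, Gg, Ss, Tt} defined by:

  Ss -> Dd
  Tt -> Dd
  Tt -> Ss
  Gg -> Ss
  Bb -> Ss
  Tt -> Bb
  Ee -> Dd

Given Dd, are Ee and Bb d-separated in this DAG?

There are 4 undirected paths between Ee and Bb; checking each against the conditioning set {Dd}:
  1. Ee → Dd ← Ss ← Bb — Dd:collider[open]; Ss:chain[open] ⇒ active
  2. Ee → Dd ← Ss ← Tt → Bb — Dd:collider[open]; Ss:chain[open]; Tt:fork[open] ⇒ active
  3. Ee → Dd ← Tt → Ss ← Bb — Dd:collider[open]; Tt:fork[open]; Ss:collider[open] ⇒ active
  4. Ee → Dd ← Tt → Bb — Dd:collider[open]; Tt:fork[open] ⇒ active
Since the path Ee → Dd ← Ss ← Bb is active, Ee and Bb are not d-separated given {Dd}.

No — Ee and Bb are not d-separated given {Dd}.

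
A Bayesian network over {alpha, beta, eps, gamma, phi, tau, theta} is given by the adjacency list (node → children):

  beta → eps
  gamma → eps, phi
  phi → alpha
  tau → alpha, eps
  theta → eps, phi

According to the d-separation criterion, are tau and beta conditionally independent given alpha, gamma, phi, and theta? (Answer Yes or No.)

Enumerating the 3 paths from tau to beta and testing each for blocking by {alpha, gamma, phi, theta}:
Path 1: tau → alpha ← phi ← theta → eps ← beta
  phi is a chain here and phi is conditioned on, so the path is blocked at phi.
Path 2: tau → alpha ← phi ← gamma → eps ← beta
  phi is a chain here and phi is conditioned on, so the path is blocked at phi.
Path 3: tau → eps ← beta
  eps is a collider here and neither eps nor any of its descendants is conditioned on, so the collider stays closed — the path is blocked at eps.
All paths are blocked; tau ⊥ beta | {alpha, gamma, phi, theta} holds.

Yes — tau and beta are d-separated given {alpha, gamma, phi, theta}.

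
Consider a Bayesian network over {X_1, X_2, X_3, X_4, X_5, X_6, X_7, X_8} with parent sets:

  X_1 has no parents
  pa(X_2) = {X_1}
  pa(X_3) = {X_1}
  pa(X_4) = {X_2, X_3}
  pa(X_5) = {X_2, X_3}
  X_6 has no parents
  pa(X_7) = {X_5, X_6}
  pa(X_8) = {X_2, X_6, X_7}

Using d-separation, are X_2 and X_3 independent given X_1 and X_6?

Yes — X_2 and X_3 are d-separated given {X_1, X_6}.

5 paths connect X_2 and X_3; each must be blocked for d-separation to hold:
Path 1: X_2 → X_4 ← X_3
  X_4 is a collider here and neither X_4 nor any of its descendants is conditioned on, so the collider stays closed — the path is blocked at X_4.
Path 2: X_2 ← X_1 → X_3
  X_1 is a fork here and X_1 is conditioned on, so the path is blocked at X_1.
Path 3: X_2 → X_5 ← X_3
  X_5 is a collider here and neither X_5 nor any of its descendants is conditioned on, so the collider stays closed — the path is blocked at X_5.
Path 4: X_2 → X_8 ← X_6 → X_7 ← X_5 ← X_3
  X_8 is a collider here and neither X_8 nor any of its descendants is conditioned on, so the collider stays closed — the path is blocked at X_8.
Path 5: X_2 → X_8 ← X_7 ← X_5 ← X_3
  X_8 is a collider here and neither X_8 nor any of its descendants is conditioned on, so the collider stays closed — the path is blocked at X_8.
Every path is blocked, so X_2 and X_3 are d-separated given {X_1, X_6}.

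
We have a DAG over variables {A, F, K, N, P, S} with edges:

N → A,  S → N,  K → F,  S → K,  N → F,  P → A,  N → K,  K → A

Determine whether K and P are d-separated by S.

Yes

We examine all 4 paths between K and P:
  1. K ← N → A ← P — N:fork[open]; A:collider[blocks] ⇒ blocked
  2. K ← S → N → A ← P — S:fork[blocks]; N:chain[open]; A:collider[blocks] ⇒ blocked
  3. K → F ← N → A ← P — F:collider[blocks]; N:fork[open]; A:collider[blocks] ⇒ blocked
  4. K → A ← P — A:collider[blocks] ⇒ blocked
Since every path is blocked, d-separation holds.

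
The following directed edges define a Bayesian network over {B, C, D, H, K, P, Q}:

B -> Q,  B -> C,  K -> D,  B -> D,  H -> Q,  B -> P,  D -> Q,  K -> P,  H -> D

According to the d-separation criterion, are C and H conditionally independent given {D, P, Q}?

No

There are 6 undirected paths between C and H; checking each against the conditioning set {D, P, Q}:
Path 1: C ← B → D ← H
  B is a fork and B is not conditioned on; D is a collider and D is conditioned on, which opens it — no node blocks this path, so it is active.
Path 2: C ← B → D → Q ← H
  D is a chain here and D is conditioned on, so the path is blocked at D.
Path 3: C ← B → Q ← D ← H
  D is a chain here and D is conditioned on, so the path is blocked at D.
Path 4: C ← B → Q ← H
  B is a fork and B is not conditioned on; Q is a collider and Q is conditioned on, which opens it — no node blocks this path, so it is active.
Path 5: C ← B → P ← K → D ← H
  B is a fork and B is not conditioned on; P is a collider and P is conditioned on, which opens it; K is a fork and K is not conditioned on; D is a collider and D is conditioned on, which opens it — no node blocks this path, so it is active.
Path 6: C ← B → P ← K → D → Q ← H
  D is a chain here and D is conditioned on, so the path is blocked at D.
At least one path is unblocked, so d-separation fails.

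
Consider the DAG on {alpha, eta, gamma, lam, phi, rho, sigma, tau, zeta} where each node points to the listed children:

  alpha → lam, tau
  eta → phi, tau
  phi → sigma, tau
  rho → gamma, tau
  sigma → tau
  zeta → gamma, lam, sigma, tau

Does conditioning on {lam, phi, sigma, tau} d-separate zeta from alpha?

6 paths connect zeta and alpha; each must be blocked for d-separation to hold:
Path 1: zeta → sigma ← phi → tau ← alpha
  phi is a fork here and phi is conditioned on, so the path is blocked at phi.
Path 2: zeta → sigma ← phi ← eta → tau ← alpha
  phi is a chain here and phi is conditioned on, so the path is blocked at phi.
Path 3: zeta → sigma → tau ← alpha
  sigma is a chain here and sigma is conditioned on, so the path is blocked at sigma.
Path 4: zeta → lam ← alpha
  lam is a collider and lam is conditioned on, which opens it — no node blocks this path, so it is active.
Path 5: zeta → gamma ← rho → tau ← alpha
  gamma is a collider here and neither gamma nor any of its descendants is conditioned on, so the collider stays closed — the path is blocked at gamma.
Path 6: zeta → tau ← alpha
  tau is a collider and tau is conditioned on, which opens it — no node blocks this path, so it is active.
Because an active path exists, zeta and alpha are not d-separated.

No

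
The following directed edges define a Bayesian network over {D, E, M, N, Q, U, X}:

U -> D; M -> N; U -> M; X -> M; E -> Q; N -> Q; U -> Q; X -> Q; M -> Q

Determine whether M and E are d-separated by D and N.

Yes — M and E are d-separated given {D, N}.

4 paths connect M and E; each must be blocked for d-separation to hold:
Path 1: M → N → Q ← E
  N is a chain here and N is conditioned on, so the path is blocked at N.
Path 2: M ← U → Q ← E
  Q is a collider here and neither Q nor any of its descendants is conditioned on, so the collider stays closed — the path is blocked at Q.
Path 3: M → Q ← E
  Q is a collider here and neither Q nor any of its descendants is conditioned on, so the collider stays closed — the path is blocked at Q.
Path 4: M ← X → Q ← E
  Q is a collider here and neither Q nor any of its descendants is conditioned on, so the collider stays closed — the path is blocked at Q.
All paths are blocked; M ⊥ E | {D, N} holds.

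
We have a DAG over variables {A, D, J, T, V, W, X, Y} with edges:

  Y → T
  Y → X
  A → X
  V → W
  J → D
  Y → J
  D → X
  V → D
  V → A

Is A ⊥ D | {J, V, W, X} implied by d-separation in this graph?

No — A and D are not d-separated given {J, V, W, X}.

We examine all 3 paths between A and D:
  1. A ← V → D — V:fork[blocks] ⇒ blocked
  2. A → X ← D — X:collider[open] ⇒ active
  3. A → X ← Y → J → D — X:collider[open]; Y:fork[open]; J:chain[blocks] ⇒ blocked
At least one path is unblocked, so d-separation fails.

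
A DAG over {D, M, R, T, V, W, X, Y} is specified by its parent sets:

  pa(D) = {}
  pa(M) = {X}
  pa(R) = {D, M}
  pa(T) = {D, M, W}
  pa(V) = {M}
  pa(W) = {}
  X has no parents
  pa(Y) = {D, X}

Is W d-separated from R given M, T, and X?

We examine all 4 paths between W and R:
Path 1: W → T ← M → R
  M is a fork here and M is conditioned on, so the path is blocked at M.
Path 2: W → T ← M ← X → Y ← D → R
  M is a chain here and M is conditioned on, so the path is blocked at M.
Path 3: W → T ← D → R
  T is a collider and T is conditioned on, which opens it; D is a fork and D is not conditioned on — no node blocks this path, so it is active.
Path 4: W → T ← D → Y ← X → M → R
  Y is a collider here and neither Y nor any of its descendants is conditioned on, so the collider stays closed — the path is blocked at Y.
At least one path is unblocked, so d-separation fails.

No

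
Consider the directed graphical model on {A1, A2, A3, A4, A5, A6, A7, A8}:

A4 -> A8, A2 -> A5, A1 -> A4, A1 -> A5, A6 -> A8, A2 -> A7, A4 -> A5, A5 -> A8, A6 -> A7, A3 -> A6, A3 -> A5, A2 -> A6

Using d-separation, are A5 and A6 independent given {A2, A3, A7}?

There are 6 undirected paths between A5 and A6; checking each against the conditioning set {A2, A3, A7}:
Path 1: A5 ← A1 → A4 → A8 ← A6
  A8 is a collider here and neither A8 nor any of its descendants is conditioned on, so the collider stays closed — the path is blocked at A8.
Path 2: A5 ← A4 → A8 ← A6
  A8 is a collider here and neither A8 nor any of its descendants is conditioned on, so the collider stays closed — the path is blocked at A8.
Path 3: A5 ← A3 → A6
  A3 is a fork here and A3 is conditioned on, so the path is blocked at A3.
Path 4: A5 ← A2 → A7 ← A6
  A2 is a fork here and A2 is conditioned on, so the path is blocked at A2.
Path 5: A5 ← A2 → A6
  A2 is a fork here and A2 is conditioned on, so the path is blocked at A2.
Path 6: A5 → A8 ← A6
  A8 is a collider here and neither A8 nor any of its descendants is conditioned on, so the collider stays closed — the path is blocked at A8.
All paths are blocked; A5 ⊥ A6 | {A2, A3, A7} holds.

Yes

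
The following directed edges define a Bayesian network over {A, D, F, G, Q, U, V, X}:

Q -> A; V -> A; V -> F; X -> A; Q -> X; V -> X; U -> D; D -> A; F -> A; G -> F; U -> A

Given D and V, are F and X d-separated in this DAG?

Yes

6 paths connect F and X; each must be blocked for d-separation to hold:
Path 1: F → A ← X
  A is a collider here and neither A nor any of its descendants is conditioned on, so the collider stays closed — the path is blocked at A.
Path 2: F → A ← Q → X
  A is a collider here and neither A nor any of its descendants is conditioned on, so the collider stays closed — the path is blocked at A.
Path 3: F → A ← V → X
  A is a collider here and neither A nor any of its descendants is conditioned on, so the collider stays closed — the path is blocked at A.
Path 4: F ← V → X
  V is a fork here and V is conditioned on, so the path is blocked at V.
Path 5: F ← V → A ← X
  V is a fork here and V is conditioned on, so the path is blocked at V.
Path 6: F ← V → A ← Q → X
  V is a fork here and V is conditioned on, so the path is blocked at V.
All paths are blocked; F ⊥ X | {D, V} holds.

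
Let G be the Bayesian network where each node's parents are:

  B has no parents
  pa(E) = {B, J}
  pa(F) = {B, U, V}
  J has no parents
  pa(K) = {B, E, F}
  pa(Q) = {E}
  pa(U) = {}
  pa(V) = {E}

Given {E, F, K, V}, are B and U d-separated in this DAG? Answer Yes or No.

There are 5 undirected paths between B and U; checking each against the conditioning set {E, F, K, V}:
  1. B → F ← U — F:collider[open] ⇒ active
  2. B → K ← F ← U — K:collider[open]; F:chain[blocks] ⇒ blocked
  3. B → K ← E → V → F ← U — K:collider[open]; E:fork[blocks]; V:chain[blocks]; F:collider[open] ⇒ blocked
  4. B → E → V → F ← U — E:chain[blocks]; V:chain[blocks]; F:collider[open] ⇒ blocked
  5. B → E → K ← F ← U — E:chain[blocks]; K:collider[open]; F:chain[blocks] ⇒ blocked
Because an active path exists, B and U are not d-separated.

No — B and U are not d-separated given {E, F, K, V}.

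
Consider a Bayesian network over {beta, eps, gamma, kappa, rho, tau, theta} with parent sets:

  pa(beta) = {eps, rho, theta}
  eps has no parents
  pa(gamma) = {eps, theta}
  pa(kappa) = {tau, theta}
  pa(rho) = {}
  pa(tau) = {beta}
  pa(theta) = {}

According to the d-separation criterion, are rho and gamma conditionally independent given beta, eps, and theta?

Yes

We examine all 3 paths between rho and gamma:
Path 1: rho → beta ← theta → gamma
  theta is a fork here and theta is conditioned on, so the path is blocked at theta.
Path 2: rho → beta → tau → kappa ← theta → gamma
  beta is a chain here and beta is conditioned on, so the path is blocked at beta.
Path 3: rho → beta ← eps → gamma
  eps is a fork here and eps is conditioned on, so the path is blocked at eps.
Every path is blocked, so rho and gamma are d-separated given {beta, eps, theta}.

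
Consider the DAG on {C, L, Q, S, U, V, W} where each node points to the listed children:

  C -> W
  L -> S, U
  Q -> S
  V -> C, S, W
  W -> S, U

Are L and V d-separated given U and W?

Yes

We examine all 6 paths between L and V:
Path 1: L → S ← V
  S is a collider here and neither S nor any of its descendants is conditioned on, so the collider stays closed — the path is blocked at S.
Path 2: L → S ← W ← V
  S is a collider here and neither S nor any of its descendants is conditioned on, so the collider stays closed — the path is blocked at S.
Path 3: L → S ← W ← C ← V
  S is a collider here and neither S nor any of its descendants is conditioned on, so the collider stays closed — the path is blocked at S.
Path 4: L → U ← W → S ← V
  W is a fork here and W is conditioned on, so the path is blocked at W.
Path 5: L → U ← W ← V
  W is a chain here and W is conditioned on, so the path is blocked at W.
Path 6: L → U ← W ← C ← V
  W is a chain here and W is conditioned on, so the path is blocked at W.
All paths are blocked; L ⊥ V | {U, W} holds.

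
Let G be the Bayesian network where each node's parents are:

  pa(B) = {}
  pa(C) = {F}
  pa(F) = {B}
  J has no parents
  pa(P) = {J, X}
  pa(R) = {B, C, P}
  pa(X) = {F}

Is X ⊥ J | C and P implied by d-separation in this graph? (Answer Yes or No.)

No

3 paths connect X and J; each must be blocked for d-separation to hold:
Path 1: X ← F → C → R ← P ← J
  C is a chain here and C is conditioned on, so the path is blocked at C.
Path 2: X ← F ← B → R ← P ← J
  R is a collider here and neither R nor any of its descendants is conditioned on, so the collider stays closed — the path is blocked at R.
Path 3: X → P ← J
  P is a collider and P is conditioned on, which opens it — no node blocks this path, so it is active.
At least one path is unblocked, so d-separation fails.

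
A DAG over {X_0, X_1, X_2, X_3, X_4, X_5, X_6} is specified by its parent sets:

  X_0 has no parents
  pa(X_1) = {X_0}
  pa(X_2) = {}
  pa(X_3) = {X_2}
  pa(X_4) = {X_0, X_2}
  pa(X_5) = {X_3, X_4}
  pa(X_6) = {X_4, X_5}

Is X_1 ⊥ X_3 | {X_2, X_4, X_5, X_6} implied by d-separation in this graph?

We examine all 3 paths between X_1 and X_3:
Path 1: X_1 ← X_0 → X_4 → X_5 ← X_3
  X_4 is a chain here and X_4 is conditioned on, so the path is blocked at X_4.
Path 2: X_1 ← X_0 → X_4 → X_6 ← X_5 ← X_3
  X_4 is a chain here and X_4 is conditioned on, so the path is blocked at X_4.
Path 3: X_1 ← X_0 → X_4 ← X_2 → X_3
  X_2 is a fork here and X_2 is conditioned on, so the path is blocked at X_2.
All paths are blocked; X_1 ⊥ X_3 | {X_2, X_4, X_5, X_6} holds.

Yes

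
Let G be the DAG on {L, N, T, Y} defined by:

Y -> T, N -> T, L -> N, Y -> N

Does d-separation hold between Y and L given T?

There are 2 undirected paths between Y and L; checking each against the conditioning set {T}:
Path 1: Y → N ← L
  N is a collider and its descendant T is conditioned on, which opens it — no node blocks this path, so it is active.
Path 2: Y → T ← N ← L
  T is a collider and T is conditioned on, which opens it; N is a chain and N is not conditioned on — no node blocks this path, so it is active.
Because an active path exists, Y and L are not d-separated.

No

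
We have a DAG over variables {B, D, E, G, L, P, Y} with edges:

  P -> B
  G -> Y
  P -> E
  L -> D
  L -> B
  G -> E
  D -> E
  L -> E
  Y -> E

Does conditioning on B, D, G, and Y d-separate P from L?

There are 3 undirected paths between P and L; checking each against the conditioning set {B, D, G, Y}:
Path 1: P → E ← D ← L
  E is a collider here and neither E nor any of its descendants is conditioned on, so the collider stays closed — the path is blocked at E.
Path 2: P → E ← L
  E is a collider here and neither E nor any of its descendants is conditioned on, so the collider stays closed — the path is blocked at E.
Path 3: P → B ← L
  B is a collider and B is conditioned on, which opens it — no node blocks this path, so it is active.
Since the path P → B ← L is active, P and L are not d-separated given {B, D, G, Y}.

No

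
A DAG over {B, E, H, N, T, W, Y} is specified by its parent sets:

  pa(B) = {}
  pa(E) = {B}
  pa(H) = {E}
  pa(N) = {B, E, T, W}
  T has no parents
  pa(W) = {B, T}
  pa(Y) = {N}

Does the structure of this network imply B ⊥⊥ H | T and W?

There are 4 undirected paths between B and H; checking each against the conditioning set {T, W}:
  1. B → W ← T → N ← E → H — W:collider[open]; T:fork[blocks]; N:collider[blocks]; E:fork[open] ⇒ blocked
  2. B → W → N ← E → H — W:chain[blocks]; N:collider[blocks]; E:fork[open] ⇒ blocked
  3. B → E → H — E:chain[open] ⇒ active
  4. B → N ← E → H — N:collider[blocks]; E:fork[open] ⇒ blocked
Because an active path exists, B and H are not d-separated.

No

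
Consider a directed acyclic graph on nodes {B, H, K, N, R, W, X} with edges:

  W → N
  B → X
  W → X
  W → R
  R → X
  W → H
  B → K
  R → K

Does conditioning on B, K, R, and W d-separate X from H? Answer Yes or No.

3 paths connect X and H; each must be blocked for d-separation to hold:
Path 1: X ← W → H
  W is a fork here and W is conditioned on, so the path is blocked at W.
Path 2: X ← R ← W → H
  R is a chain here and R is conditioned on, so the path is blocked at R.
Path 3: X ← B → K ← R ← W → H
  B is a fork here and B is conditioned on, so the path is blocked at B.
All paths are blocked; X ⊥ H | {B, K, R, W} holds.

Yes — X and H are d-separated given {B, K, R, W}.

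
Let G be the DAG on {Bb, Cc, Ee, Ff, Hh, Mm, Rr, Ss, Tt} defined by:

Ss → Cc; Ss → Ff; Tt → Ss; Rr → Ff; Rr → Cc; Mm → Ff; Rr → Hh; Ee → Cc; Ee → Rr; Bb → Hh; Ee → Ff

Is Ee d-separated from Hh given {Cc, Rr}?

Yes

Enumerating the 5 paths from Ee to Hh and testing each for blocking by {Cc, Rr}:
  1. Ee → Ff ← Ss → Cc ← Rr → Hh — Ff:collider[blocks]; Ss:fork[open]; Cc:collider[open]; Rr:fork[blocks] ⇒ blocked
  2. Ee → Ff ← Rr → Hh — Ff:collider[blocks]; Rr:fork[blocks] ⇒ blocked
  3. Ee → Cc ← Ss → Ff ← Rr → Hh — Cc:collider[open]; Ss:fork[open]; Ff:collider[blocks]; Rr:fork[blocks] ⇒ blocked
  4. Ee → Cc ← Rr → Hh — Cc:collider[open]; Rr:fork[blocks] ⇒ blocked
  5. Ee → Rr → Hh — Rr:chain[blocks] ⇒ blocked
Every path is blocked, so Ee and Hh are d-separated given {Cc, Rr}.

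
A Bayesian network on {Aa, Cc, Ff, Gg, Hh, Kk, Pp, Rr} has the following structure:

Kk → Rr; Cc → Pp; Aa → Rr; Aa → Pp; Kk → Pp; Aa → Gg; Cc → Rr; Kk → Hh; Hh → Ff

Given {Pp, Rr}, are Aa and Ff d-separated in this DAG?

No

We examine all 4 paths between Aa and Ff:
Path 1: Aa → Pp ← Kk → Hh → Ff
  Pp is a collider and Pp is conditioned on, which opens it; Kk is a fork and Kk is not conditioned on; Hh is a chain and Hh is not conditioned on — no node blocks this path, so it is active.
Path 2: Aa → Pp ← Cc → Rr ← Kk → Hh → Ff
  Pp is a collider and Pp is conditioned on, which opens it; Cc is a fork and Cc is not conditioned on; Rr is a collider and Rr is conditioned on, which opens it; Kk is a fork and Kk is not conditioned on; Hh is a chain and Hh is not conditioned on — no node blocks this path, so it is active.
Path 3: Aa → Rr ← Kk → Hh → Ff
  Rr is a collider and Rr is conditioned on, which opens it; Kk is a fork and Kk is not conditioned on; Hh is a chain and Hh is not conditioned on — no node blocks this path, so it is active.
Path 4: Aa → Rr ← Cc → Pp ← Kk → Hh → Ff
  Rr is a collider and Rr is conditioned on, which opens it; Cc is a fork and Cc is not conditioned on; Pp is a collider and Pp is conditioned on, which opens it; Kk is a fork and Kk is not conditioned on; Hh is a chain and Hh is not conditioned on — no node blocks this path, so it is active.
Because an active path exists, Aa and Ff are not d-separated.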